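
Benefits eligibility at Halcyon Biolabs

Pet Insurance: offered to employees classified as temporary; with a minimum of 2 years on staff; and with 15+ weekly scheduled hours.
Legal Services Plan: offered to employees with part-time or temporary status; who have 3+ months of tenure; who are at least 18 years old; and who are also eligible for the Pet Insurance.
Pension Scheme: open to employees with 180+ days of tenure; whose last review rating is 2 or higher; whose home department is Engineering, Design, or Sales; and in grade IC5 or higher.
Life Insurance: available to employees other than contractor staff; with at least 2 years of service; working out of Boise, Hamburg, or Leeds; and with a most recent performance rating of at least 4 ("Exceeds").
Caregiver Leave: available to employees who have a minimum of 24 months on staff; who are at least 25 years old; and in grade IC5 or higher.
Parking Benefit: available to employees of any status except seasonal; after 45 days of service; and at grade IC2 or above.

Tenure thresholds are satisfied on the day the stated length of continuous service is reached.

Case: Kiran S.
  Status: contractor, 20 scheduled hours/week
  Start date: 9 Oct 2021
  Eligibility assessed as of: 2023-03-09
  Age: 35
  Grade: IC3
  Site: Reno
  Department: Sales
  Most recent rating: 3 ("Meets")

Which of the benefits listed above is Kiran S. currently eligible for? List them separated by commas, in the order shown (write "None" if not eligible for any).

Parking Benefit

Service from 9 Oct 2021 to 2023-03-09: 516 days.
Pet Insurance — status contractor ✗ (requires temporary) → not eligible.
Legal Services Plan — status contractor ✗ (requires part-time or temporary) → not eligible.
Pension Scheme — service 516 days ≥ 180 days ✓; rating 3 ≥ 2 ✓; dept Sales ✓; grade IC3 < IC5 ✗ → not eligible.
Life Insurance — status contractor ✗ (excluded) → not eligible.
Caregiver Leave — service 516 days < 24 months (≈720 days) ✗ → not eligible.
Parking Benefit — status contractor ✓ (not excluded); service 516 days ≥ 45 days ✓; grade IC3 ≥ IC2 ✓ → eligible.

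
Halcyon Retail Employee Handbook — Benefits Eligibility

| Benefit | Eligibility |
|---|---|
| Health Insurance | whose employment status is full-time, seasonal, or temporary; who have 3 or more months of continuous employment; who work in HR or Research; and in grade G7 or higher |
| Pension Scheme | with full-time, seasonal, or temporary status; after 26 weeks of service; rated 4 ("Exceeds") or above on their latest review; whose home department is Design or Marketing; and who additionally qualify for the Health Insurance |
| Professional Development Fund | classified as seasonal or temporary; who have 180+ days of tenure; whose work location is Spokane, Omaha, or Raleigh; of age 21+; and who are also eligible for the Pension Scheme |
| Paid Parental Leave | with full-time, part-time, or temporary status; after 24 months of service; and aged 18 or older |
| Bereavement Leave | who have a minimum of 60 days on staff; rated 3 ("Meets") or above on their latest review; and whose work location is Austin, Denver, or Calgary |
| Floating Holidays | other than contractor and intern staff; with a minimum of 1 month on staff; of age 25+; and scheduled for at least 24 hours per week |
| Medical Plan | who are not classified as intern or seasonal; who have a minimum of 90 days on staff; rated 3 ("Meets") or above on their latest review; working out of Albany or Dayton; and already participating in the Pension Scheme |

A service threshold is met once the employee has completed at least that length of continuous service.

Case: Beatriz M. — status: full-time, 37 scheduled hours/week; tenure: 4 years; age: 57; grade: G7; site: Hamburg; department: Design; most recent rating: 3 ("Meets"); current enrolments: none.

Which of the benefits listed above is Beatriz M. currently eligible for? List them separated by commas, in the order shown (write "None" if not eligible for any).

Health Insurance — status full-time ✓; service 4 years ≥ 3 months (≈90 days) ✓; dept Design ✗ → not eligible.
Pension Scheme — status full-time ✓; service 4 years ≥ 26 weeks (≈182 days) ✓; rating 3 < 4 ✗ → not eligible.
Professional Development Fund — status full-time ✗ (requires seasonal or temporary) → not eligible.
Paid Parental Leave — status full-time ✓; service 4 years ≥ 24 months (≈720 days) ✓; age 57 ≥ 18 ✓ → eligible.
Bereavement Leave — service 4 years ≥ 60 days ✓; rating 3 ≥ 3 ✓; site Hamburg ✗ (not Austin, Denver, or Calgary) → not eligible.
Floating Holidays — status full-time ✓ (not excluded); service 4 years ≥ 1 month (≈30 days) ✓; age 57 ≥ 25 ✓; 37 hrs/wk ≥ 24 ✓ → eligible.
Medical Plan — status full-time ✓ (not excluded); service 4 years ≥ 90 days ✓; rating 3 ≥ 3 ✓; site Hamburg ✗ (not Albany or Dayton) → not eligible.

Paid Parental Leave, Floating Holidays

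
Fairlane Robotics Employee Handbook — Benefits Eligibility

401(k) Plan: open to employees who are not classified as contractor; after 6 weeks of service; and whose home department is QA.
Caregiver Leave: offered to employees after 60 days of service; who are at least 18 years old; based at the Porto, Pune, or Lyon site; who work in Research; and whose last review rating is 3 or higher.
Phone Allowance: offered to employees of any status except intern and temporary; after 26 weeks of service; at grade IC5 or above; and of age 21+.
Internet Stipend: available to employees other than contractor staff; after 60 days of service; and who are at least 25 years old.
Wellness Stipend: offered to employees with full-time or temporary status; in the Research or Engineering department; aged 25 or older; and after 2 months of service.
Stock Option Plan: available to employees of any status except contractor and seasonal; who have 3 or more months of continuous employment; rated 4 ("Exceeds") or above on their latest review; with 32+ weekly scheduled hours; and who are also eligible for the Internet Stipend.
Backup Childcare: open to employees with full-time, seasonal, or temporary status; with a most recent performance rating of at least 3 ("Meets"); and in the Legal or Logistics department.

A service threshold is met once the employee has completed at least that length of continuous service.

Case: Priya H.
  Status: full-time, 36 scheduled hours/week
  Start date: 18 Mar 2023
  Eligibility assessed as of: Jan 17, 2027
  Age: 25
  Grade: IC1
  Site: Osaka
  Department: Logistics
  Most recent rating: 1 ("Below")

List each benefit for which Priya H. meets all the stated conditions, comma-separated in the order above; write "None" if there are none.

Service from 18 Mar 2023 to Jan 17, 2027: 1401 days.
401(k) Plan — status full-time ✓ (not excluded); service 1401 days ≥ 6 weeks (≈42 days) ✓; dept Logistics ✗ → not eligible.
Caregiver Leave — service 1401 days ≥ 60 days ✓; age 25 ≥ 18 ✓; site Osaka ✗ (not Porto, Pune, or Lyon) → not eligible.
Phone Allowance — status full-time ✓ (not excluded); service 1401 days ≥ 26 weeks (≈182 days) ✓; grade IC1 < IC5 ✗ → not eligible.
Internet Stipend — status full-time ✓ (not excluded); service 1401 days ≥ 60 days ✓; age 25 ≥ 25 ✓ → eligible.
Wellness Stipend — status full-time ✓; dept Logistics ✗ → not eligible.
Stock Option Plan — status full-time ✓ (not excluded); service 1401 days ≥ 3 months (≈90 days) ✓; rating 1 < 4 ✗ → not eligible.
Backup Childcare — status full-time ✓; rating 1 < 3 ✗ → not eligible.

Internet Stipend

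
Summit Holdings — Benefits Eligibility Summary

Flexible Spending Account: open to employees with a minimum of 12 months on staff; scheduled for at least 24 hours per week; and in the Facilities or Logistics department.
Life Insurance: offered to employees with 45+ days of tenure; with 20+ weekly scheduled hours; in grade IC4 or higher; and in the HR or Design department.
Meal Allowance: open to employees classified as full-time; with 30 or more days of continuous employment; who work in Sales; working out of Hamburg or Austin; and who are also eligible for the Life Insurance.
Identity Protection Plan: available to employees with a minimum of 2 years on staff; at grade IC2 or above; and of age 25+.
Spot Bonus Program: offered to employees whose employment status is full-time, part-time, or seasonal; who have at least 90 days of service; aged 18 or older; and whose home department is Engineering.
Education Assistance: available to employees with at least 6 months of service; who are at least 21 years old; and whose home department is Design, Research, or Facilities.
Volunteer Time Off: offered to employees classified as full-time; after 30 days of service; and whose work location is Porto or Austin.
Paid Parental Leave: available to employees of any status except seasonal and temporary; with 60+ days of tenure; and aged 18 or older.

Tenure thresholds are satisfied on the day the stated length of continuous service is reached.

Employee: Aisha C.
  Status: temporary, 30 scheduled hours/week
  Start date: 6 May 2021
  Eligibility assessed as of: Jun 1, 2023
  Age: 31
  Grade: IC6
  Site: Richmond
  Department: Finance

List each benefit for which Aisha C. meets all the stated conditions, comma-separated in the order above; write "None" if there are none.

Identity Protection Plan

Service from 6 May 2021 to Jun 1, 2023: 756 days.
Flexible Spending Account — service 756 days ≥ 12 months (≈360 days) ✓; 30 hrs/wk ≥ 24 ✓; dept Finance ✗ → not eligible.
Life Insurance — service 756 days ≥ 45 days ✓; 30 hrs/wk ≥ 20 ✓; grade IC6 ≥ IC4 ✓; dept Finance ✗ → not eligible.
Meal Allowance — status temporary ✗ (requires full-time) → not eligible.
Identity Protection Plan — service 756 days ≥ 2 years (≈730 days) ✓; grade IC6 ≥ IC2 ✓; age 31 ≥ 25 ✓ → eligible.
Spot Bonus Program — status temporary ✗ (requires full-time, part-time, or seasonal) → not eligible.
Education Assistance — service 756 days ≥ 6 months (≈180 days) ✓; age 31 ≥ 21 ✓; dept Finance ✗ → not eligible.
Volunteer Time Off — status temporary ✗ (requires full-time) → not eligible.
Paid Parental Leave — status temporary ✗ (excluded) → not eligible.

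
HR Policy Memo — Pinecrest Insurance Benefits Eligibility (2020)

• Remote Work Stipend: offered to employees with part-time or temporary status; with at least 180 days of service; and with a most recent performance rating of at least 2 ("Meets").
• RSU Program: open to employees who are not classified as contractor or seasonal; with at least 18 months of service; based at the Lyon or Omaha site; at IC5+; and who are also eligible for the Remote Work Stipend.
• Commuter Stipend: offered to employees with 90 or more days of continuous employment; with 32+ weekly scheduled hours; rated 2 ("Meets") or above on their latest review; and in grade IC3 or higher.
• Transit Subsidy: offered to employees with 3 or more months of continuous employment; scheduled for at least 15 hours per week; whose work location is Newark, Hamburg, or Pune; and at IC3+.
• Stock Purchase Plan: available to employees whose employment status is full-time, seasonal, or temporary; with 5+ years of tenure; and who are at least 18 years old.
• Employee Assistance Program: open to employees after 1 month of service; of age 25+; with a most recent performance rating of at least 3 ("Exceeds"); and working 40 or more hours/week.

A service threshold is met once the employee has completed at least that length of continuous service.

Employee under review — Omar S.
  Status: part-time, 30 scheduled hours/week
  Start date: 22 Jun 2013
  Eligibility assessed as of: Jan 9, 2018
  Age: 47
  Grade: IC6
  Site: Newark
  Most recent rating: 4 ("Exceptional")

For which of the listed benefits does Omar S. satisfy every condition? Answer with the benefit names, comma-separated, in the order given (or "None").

Remote Work Stipend, Transit Subsidy

Service from 22 Jun 2013 to Jan 9, 2018: 1662 days.
Remote Work Stipend — status part-time ✓; service 1662 days ≥ 180 days ✓; rating 4 ≥ 2 ✓ → eligible.
RSU Program — status part-time ✓ (not excluded); service 1662 days ≥ 18 months (≈540 days) ✓; site Newark ✗ (not Lyon or Omaha) → not eligible.
Commuter Stipend — service 1662 days ≥ 90 days ✓; 30 hrs/wk < 32 ✗ → not eligible.
Transit Subsidy — service 1662 days ≥ 3 months (≈90 days) ✓; 30 hrs/wk ≥ 15 ✓; site Newark ✓; grade IC6 ≥ IC3 ✓ → eligible.
Stock Purchase Plan — status part-time ✗ (requires full-time, seasonal, or temporary) → not eligible.
Employee Assistance Program — service 1662 days ≥ 1 month (≈30 days) ✓; age 47 ≥ 25 ✓; rating 4 ≥ 3 ✓; 30 hrs/wk < 40 ✗ → not eligible.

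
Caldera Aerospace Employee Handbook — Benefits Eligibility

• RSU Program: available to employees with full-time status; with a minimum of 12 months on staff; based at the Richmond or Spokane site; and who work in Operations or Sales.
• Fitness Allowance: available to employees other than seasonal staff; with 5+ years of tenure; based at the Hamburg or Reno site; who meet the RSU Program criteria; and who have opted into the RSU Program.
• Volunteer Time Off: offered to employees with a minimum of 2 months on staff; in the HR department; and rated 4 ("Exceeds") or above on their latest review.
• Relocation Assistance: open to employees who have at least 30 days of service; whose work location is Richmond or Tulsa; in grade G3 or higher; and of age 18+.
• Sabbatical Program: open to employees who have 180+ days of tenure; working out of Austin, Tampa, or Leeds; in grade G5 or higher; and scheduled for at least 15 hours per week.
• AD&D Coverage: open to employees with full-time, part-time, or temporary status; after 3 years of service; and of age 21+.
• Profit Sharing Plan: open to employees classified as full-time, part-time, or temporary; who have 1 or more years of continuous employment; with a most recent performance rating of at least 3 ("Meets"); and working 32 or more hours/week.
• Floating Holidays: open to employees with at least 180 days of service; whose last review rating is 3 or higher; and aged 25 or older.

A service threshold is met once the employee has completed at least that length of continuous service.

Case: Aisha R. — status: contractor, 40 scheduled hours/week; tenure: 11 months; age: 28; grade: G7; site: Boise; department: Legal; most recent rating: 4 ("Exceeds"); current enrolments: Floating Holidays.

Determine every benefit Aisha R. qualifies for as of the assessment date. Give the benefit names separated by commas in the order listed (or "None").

Floating Holidays

RSU Program — status contractor ✗ (requires full-time) → not eligible.
Fitness Allowance — status contractor ✓ (not excluded); service 11 months < 5 years (≈1825 days) ✗ → not eligible.
Volunteer Time Off — service 11 months ≥ 2 months ✓; dept Legal ✗ → not eligible.
Relocation Assistance — service 11 months ≥ 30 days ✓; site Boise ✗ (not Richmond or Tulsa) → not eligible.
Sabbatical Program — service 11 months ≥ 180 days ✓; site Boise ✗ (not Austin, Tampa, or Leeds) → not eligible.
AD&D Coverage — status contractor ✗ (requires full-time, part-time, or temporary) → not eligible.
Profit Sharing Plan — status contractor ✗ (requires full-time, part-time, or temporary) → not eligible.
Floating Holidays — service 11 months ≥ 180 days ✓; rating 4 ≥ 3 ✓; age 28 ≥ 25 ✓ → eligible.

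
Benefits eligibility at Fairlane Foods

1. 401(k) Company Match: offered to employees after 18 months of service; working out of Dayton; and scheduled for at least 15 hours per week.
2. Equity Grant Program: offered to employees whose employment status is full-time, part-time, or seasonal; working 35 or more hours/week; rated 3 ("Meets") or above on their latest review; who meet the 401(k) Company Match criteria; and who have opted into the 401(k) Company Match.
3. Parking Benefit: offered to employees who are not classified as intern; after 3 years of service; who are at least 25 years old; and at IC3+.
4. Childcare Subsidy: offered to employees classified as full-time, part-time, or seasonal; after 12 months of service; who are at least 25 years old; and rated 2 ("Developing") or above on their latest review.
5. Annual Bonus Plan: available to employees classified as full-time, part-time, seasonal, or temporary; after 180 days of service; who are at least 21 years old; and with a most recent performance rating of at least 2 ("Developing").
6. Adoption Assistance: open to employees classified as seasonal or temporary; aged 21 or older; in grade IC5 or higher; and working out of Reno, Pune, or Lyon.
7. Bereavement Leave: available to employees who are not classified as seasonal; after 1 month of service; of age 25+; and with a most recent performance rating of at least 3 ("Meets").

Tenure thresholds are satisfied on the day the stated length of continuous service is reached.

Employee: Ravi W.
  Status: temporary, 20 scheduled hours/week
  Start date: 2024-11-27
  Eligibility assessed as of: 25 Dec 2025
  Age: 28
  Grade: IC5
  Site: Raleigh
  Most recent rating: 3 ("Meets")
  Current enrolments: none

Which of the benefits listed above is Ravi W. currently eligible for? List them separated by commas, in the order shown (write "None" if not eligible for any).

Annual Bonus Plan, Bereavement Leave

Service from 2024-11-27 to 25 Dec 2025: 393 days.
401(k) Company Match — service 393 days < 18 months (≈540 days) ✗ → not eligible.
Equity Grant Program — status temporary ✗ (requires full-time, part-time, or seasonal) → not eligible.
Parking Benefit — status temporary ✓ (not excluded); service 393 days < 3 years (≈1095 days) ✗ → not eligible.
Childcare Subsidy — status temporary ✗ (requires full-time, part-time, or seasonal) → not eligible.
Annual Bonus Plan — status temporary ✓; service 393 days ≥ 180 days ✓; age 28 ≥ 21 ✓; rating 3 ≥ 2 ✓ → eligible.
Adoption Assistance — status temporary ✓; age 28 ≥ 21 ✓; grade IC5 ≥ IC5 ✓; site Raleigh ✗ (not Reno, Pune, or Lyon) → not eligible.
Bereavement Leave — status temporary ✓ (not excluded); service 393 days ≥ 1 month (≈30 days) ✓; age 28 ≥ 25 ✓; rating 3 ≥ 3 ✓ → eligible.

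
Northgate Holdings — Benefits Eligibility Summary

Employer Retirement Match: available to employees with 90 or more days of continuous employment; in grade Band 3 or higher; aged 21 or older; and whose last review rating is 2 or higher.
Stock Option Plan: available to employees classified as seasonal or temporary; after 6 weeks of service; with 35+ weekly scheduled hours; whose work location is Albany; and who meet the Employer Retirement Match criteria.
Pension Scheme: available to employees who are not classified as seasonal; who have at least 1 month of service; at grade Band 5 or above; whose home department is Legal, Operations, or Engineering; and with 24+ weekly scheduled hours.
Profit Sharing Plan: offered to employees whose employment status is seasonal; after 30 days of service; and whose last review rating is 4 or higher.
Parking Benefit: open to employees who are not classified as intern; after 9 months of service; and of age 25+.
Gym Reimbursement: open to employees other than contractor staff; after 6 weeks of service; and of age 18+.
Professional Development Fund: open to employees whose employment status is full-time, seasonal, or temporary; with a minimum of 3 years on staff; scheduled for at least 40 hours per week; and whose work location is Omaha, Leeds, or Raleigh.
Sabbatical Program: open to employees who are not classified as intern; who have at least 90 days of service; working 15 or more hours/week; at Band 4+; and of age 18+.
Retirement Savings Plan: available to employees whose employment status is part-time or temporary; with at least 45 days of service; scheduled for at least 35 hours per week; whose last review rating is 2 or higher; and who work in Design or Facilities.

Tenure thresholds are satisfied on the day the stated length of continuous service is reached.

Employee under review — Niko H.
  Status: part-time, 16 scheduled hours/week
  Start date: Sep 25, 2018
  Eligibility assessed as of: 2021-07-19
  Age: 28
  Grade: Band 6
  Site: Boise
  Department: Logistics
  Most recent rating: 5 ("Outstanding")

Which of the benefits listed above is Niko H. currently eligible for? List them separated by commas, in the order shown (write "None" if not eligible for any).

Employer Retirement Match, Parking Benefit, Gym Reimbursement, Sabbatical Program

Service from Sep 25, 2018 to 2021-07-19: 1028 days.
Employer Retirement Match — service 1028 days ≥ 90 days ✓; grade Band 6 ≥ Band 3 ✓; age 28 ≥ 21 ✓; rating 5 ≥ 2 ✓ → eligible.
Stock Option Plan — status part-time ✗ (requires seasonal or temporary) → not eligible.
Pension Scheme — status part-time ✓ (not excluded); service 1028 days ≥ 1 month (≈30 days) ✓; grade Band 6 ≥ Band 5 ✓; dept Logistics ✗ → not eligible.
Profit Sharing Plan — status part-time ✗ (requires seasonal) → not eligible.
Parking Benefit — status part-time ✓ (not excluded); service 1028 days ≥ 9 months (≈270 days) ✓; age 28 ≥ 25 ✓ → eligible.
Gym Reimbursement — status part-time ✓ (not excluded); service 1028 days ≥ 6 weeks (≈42 days) ✓; age 28 ≥ 18 ✓ → eligible.
Professional Development Fund — status part-time ✗ (requires full-time, seasonal, or temporary) → not eligible.
Sabbatical Program — status part-time ✓ (not excluded); service 1028 days ≥ 90 days ✓; 16 hrs/wk ≥ 15 ✓; grade Band 6 ≥ Band 4 ✓; age 28 ≥ 18 ✓ → eligible.
Retirement Savings Plan — status part-time ✓; service 1028 days ≥ 45 days ✓; 16 hrs/wk < 35 ✗ → not eligible.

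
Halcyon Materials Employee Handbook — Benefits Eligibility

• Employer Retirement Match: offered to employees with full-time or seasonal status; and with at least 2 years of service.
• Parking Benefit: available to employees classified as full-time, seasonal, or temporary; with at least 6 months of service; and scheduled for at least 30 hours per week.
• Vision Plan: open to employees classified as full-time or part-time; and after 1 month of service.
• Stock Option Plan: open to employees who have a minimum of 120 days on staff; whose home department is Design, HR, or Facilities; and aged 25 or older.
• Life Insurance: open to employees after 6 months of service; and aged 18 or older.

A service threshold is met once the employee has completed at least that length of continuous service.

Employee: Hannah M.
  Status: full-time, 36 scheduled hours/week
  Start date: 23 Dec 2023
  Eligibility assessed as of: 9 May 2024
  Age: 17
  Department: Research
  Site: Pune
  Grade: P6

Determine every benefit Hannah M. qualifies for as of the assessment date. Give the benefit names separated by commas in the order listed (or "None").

Service from 23 Dec 2023 to 9 May 2024: 138 days.
Employer Retirement Match — status full-time ✓; service 138 days < 2 years (≈730 days) ✗ → not eligible.
Parking Benefit — status full-time ✓; service 138 days < 6 months (≈180 days) ✗ → not eligible.
Vision Plan — status full-time ✓; service 138 days ≥ 1 month (≈30 days) ✓ → eligible.
Stock Option Plan — service 138 days ≥ 120 days ✓; dept Research ✗ → not eligible.
Life Insurance — service 138 days < 6 months (≈180 days) ✗ → not eligible.

Vision Plan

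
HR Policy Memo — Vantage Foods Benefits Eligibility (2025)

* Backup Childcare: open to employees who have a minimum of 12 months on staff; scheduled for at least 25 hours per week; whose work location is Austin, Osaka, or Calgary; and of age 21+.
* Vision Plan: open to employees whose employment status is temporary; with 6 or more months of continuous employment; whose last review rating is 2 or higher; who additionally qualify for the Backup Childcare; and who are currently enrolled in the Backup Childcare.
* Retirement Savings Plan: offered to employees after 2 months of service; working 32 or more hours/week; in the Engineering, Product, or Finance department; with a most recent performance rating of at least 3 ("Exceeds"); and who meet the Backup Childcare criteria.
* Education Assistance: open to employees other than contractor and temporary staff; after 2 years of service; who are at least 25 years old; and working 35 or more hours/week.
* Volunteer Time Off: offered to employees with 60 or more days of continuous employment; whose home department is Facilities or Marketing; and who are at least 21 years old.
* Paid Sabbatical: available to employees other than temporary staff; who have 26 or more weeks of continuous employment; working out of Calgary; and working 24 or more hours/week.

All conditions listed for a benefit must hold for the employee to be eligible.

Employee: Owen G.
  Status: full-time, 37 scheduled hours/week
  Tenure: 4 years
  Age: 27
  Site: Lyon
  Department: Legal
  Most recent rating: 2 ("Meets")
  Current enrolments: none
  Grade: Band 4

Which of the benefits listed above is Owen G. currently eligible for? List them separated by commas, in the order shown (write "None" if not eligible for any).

Backup Childcare — service 4 years ≥ 12 months (≈360 days) ✓; 37 hrs/wk ≥ 25 ✓; site Lyon ✗ (not Austin, Osaka, or Calgary) → not eligible.
Vision Plan — status full-time ✗ (requires temporary) → not eligible.
Retirement Savings Plan — service 4 years ≥ 2 months (≈60 days) ✓; 37 hrs/wk ≥ 32 ✓; dept Legal ✗ → not eligible.
Education Assistance — status full-time ✓ (not excluded); service 4 years ≥ 2 years ✓; age 27 ≥ 25 ✓; 37 hrs/wk ≥ 35 ✓ → eligible.
Volunteer Time Off — service 4 years ≥ 60 days ✓; dept Legal ✗ → not eligible.
Paid Sabbatical — status full-time ✓ (not excluded); service 4 years ≥ 26 weeks (≈182 days) ✓; site Lyon ✗ (not Calgary) → not eligible.

Education Assistance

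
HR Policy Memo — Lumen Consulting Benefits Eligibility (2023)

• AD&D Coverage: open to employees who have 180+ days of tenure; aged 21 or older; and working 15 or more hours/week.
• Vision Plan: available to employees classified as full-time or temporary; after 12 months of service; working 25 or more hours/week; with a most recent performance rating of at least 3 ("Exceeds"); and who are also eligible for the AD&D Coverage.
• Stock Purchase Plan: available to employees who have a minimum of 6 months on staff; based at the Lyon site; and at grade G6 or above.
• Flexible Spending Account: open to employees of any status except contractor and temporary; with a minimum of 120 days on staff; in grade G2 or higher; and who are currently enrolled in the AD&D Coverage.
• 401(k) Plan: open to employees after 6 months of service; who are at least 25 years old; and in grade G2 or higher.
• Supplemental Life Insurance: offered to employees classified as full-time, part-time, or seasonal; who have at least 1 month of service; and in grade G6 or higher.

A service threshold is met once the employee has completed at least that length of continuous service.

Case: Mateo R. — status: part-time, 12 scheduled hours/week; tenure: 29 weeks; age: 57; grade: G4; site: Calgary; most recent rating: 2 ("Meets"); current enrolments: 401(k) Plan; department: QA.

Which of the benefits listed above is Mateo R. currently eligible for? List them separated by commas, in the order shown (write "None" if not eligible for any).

401(k) Plan

AD&D Coverage — service 29 weeks ≥ 180 days ✓; age 57 ≥ 21 ✓; 12 hrs/wk < 15 ✗ → not eligible.
Vision Plan — status part-time ✗ (requires full-time or temporary) → not eligible.
Stock Purchase Plan — service 29 weeks ≥ 6 months (≈180 days) ✓; site Calgary ✗ (not Lyon) → not eligible.
Flexible Spending Account — status part-time ✓ (not excluded); service 29 weeks ≥ 120 days ✓; grade G4 ≥ G2 ✓; not enrolled in AD&D Coverage ✗ → not eligible.
401(k) Plan — service 29 weeks ≥ 6 months (≈180 days) ✓; age 57 ≥ 25 ✓; grade G4 ≥ G2 ✓ → eligible.
Supplemental Life Insurance — status part-time ✓; service 29 weeks ≥ 1 month (≈30 days) ✓; grade G4 < G6 ✗ → not eligible.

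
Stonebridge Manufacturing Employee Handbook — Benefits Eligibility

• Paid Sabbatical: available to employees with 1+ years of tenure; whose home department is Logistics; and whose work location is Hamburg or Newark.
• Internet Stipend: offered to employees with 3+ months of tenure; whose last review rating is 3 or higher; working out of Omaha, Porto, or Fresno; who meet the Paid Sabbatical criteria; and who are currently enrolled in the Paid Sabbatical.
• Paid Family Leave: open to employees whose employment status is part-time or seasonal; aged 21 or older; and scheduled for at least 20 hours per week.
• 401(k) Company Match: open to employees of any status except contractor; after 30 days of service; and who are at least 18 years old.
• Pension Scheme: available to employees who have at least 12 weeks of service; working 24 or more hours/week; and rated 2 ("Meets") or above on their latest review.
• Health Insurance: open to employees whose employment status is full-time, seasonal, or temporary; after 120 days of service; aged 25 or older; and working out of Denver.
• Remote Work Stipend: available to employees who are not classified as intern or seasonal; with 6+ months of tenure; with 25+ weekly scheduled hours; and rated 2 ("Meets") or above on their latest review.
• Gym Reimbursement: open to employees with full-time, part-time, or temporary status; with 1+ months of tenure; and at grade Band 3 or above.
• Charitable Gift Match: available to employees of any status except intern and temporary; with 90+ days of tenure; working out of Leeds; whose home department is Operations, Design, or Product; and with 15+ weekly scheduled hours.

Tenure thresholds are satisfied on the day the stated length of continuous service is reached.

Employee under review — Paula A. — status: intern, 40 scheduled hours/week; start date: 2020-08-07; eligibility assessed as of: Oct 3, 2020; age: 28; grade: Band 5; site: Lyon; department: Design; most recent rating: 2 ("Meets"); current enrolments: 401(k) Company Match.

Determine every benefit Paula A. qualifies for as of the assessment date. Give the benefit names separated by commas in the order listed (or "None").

401(k) Company Match

Service from 2020-08-07 to Oct 3, 2020: 57 days.
Paid Sabbatical — service 57 days < 1 year (≈365 days) ✗ → not eligible.
Internet Stipend — service 57 days < 3 months (≈90 days) ✗ → not eligible.
Paid Family Leave — status intern ✗ (requires part-time or seasonal) → not eligible.
401(k) Company Match — status intern ✓ (not excluded); service 57 days ≥ 30 days ✓; age 28 ≥ 18 ✓ → eligible.
Pension Scheme — service 57 days < 12 weeks (≈84 days) ✗ → not eligible.
Health Insurance — status intern ✗ (requires full-time, seasonal, or temporary) → not eligible.
Remote Work Stipend — status intern ✗ (excluded) → not eligible.
Gym Reimbursement — status intern ✗ (requires full-time, part-time, or temporary) → not eligible.
Charitable Gift Match — status intern ✗ (excluded) → not eligible.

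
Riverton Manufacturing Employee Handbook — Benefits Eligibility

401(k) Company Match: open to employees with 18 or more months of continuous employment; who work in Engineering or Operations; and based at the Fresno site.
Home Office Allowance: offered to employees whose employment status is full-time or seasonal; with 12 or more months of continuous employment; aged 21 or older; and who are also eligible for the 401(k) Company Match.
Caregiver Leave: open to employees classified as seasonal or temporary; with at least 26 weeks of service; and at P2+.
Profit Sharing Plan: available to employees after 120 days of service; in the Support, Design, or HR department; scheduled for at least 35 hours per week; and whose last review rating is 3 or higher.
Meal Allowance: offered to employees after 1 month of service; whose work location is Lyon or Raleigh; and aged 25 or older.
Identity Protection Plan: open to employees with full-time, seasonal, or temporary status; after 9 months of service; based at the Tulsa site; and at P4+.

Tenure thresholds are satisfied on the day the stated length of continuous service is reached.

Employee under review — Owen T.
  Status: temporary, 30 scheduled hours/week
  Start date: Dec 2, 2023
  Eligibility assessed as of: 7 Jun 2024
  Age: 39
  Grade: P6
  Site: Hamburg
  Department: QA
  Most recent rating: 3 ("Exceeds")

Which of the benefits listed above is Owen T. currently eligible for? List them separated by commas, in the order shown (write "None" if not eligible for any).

Caregiver Leave

Service from Dec 2, 2023 to 7 Jun 2024: 188 days.
401(k) Company Match — service 188 days < 18 months (≈540 days) ✗ → not eligible.
Home Office Allowance — status temporary ✗ (requires full-time or seasonal) → not eligible.
Caregiver Leave — status temporary ✓; service 188 days ≥ 26 weeks (≈182 days) ✓; grade P6 ≥ P2 ✓ → eligible.
Profit Sharing Plan — service 188 days ≥ 120 days ✓; dept QA ✗ → not eligible.
Meal Allowance — service 188 days ≥ 1 month (≈30 days) ✓; site Hamburg ✗ (not Lyon or Raleigh) → not eligible.
Identity Protection Plan — status temporary ✓; service 188 days < 9 months (≈270 days) ✗ → not eligible.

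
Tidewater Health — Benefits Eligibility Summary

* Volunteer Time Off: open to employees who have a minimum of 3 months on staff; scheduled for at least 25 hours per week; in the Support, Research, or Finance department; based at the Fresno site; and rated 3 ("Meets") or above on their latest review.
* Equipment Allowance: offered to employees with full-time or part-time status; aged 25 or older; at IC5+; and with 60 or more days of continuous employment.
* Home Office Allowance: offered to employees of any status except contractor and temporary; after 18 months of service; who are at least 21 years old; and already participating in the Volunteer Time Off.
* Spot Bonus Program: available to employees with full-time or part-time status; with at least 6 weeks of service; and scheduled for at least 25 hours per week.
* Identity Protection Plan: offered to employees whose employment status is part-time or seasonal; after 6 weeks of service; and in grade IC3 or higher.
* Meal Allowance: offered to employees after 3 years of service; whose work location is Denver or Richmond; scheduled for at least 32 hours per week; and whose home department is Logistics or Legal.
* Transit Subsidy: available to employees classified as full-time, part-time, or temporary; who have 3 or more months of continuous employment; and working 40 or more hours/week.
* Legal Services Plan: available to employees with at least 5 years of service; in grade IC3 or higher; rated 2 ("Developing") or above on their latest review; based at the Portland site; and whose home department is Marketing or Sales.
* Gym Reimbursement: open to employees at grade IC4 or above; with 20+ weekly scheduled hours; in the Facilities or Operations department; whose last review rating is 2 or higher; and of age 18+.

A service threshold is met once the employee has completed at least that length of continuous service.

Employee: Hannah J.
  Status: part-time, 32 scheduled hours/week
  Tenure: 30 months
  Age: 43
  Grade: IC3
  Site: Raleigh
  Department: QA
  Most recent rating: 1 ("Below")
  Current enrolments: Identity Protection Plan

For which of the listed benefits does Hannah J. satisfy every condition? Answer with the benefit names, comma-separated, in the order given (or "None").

Volunteer Time Off — service 30 months ≥ 3 months ✓; 32 hrs/wk ≥ 25 ✓; dept QA ✗ → not eligible.
Equipment Allowance — status part-time ✓; age 43 ≥ 25 ✓; grade IC3 < IC5 ✗ → not eligible.
Home Office Allowance — status part-time ✓ (not excluded); service 30 months ≥ 18 months ✓; age 43 ≥ 21 ✓; not enrolled in Volunteer Time Off ✗ → not eligible.
Spot Bonus Program — status part-time ✓; service 30 months ≥ 6 weeks (≈42 days) ✓; 32 hrs/wk ≥ 25 ✓ → eligible.
Identity Protection Plan — status part-time ✓; service 30 months ≥ 6 weeks (≈42 days) ✓; grade IC3 ≥ IC3 ✓ → eligible.
Meal Allowance — service 30 months < 3 years (≈1095 days) ✗ → not eligible.
Transit Subsidy — status part-time ✓; service 30 months ≥ 3 months ✓; 32 hrs/wk < 40 ✗ → not eligible.
Legal Services Plan — service 30 months < 5 years (≈1825 days) ✗ → not eligible.
Gym Reimbursement — grade IC3 < IC4 ✗ → not eligible.

Spot Bonus Program, Identity Protection Plan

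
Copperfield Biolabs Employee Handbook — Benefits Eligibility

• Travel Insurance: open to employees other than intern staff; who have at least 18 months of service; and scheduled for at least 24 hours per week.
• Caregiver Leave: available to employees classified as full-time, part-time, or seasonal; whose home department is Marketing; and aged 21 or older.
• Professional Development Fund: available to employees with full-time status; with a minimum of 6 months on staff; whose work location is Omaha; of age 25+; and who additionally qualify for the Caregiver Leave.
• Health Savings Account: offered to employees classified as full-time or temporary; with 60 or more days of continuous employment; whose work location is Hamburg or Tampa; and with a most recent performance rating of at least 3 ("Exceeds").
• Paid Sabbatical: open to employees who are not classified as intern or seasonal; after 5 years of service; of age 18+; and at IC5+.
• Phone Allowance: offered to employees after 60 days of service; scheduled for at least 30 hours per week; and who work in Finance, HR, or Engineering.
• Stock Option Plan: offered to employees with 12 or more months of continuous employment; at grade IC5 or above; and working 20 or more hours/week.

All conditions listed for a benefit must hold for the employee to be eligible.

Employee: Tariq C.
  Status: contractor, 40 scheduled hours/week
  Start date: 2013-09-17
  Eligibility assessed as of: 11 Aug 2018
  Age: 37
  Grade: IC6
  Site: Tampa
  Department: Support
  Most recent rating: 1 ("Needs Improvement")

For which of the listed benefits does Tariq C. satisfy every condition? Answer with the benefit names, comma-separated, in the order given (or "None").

Travel Insurance, Stock Option Plan

Service from 2013-09-17 to 11 Aug 2018: 1789 days.
Travel Insurance — status contractor ✓ (not excluded); service 1789 days ≥ 18 months (≈540 days) ✓; 40 hrs/wk ≥ 24 ✓ → eligible.
Caregiver Leave — status contractor ✗ (requires full-time, part-time, or seasonal) → not eligible.
Professional Development Fund — status contractor ✗ (requires full-time) → not eligible.
Health Savings Account — status contractor ✗ (requires full-time or temporary) → not eligible.
Paid Sabbatical — status contractor ✓ (not excluded); service 1789 days < 5 years (≈1825 days) ✗ → not eligible.
Phone Allowance — service 1789 days ≥ 60 days ✓; 40 hrs/wk ≥ 30 ✓; dept Support ✗ → not eligible.
Stock Option Plan — service 1789 days ≥ 12 months (≈360 days) ✓; grade IC6 ≥ IC5 ✓; 40 hrs/wk ≥ 20 ✓ → eligible.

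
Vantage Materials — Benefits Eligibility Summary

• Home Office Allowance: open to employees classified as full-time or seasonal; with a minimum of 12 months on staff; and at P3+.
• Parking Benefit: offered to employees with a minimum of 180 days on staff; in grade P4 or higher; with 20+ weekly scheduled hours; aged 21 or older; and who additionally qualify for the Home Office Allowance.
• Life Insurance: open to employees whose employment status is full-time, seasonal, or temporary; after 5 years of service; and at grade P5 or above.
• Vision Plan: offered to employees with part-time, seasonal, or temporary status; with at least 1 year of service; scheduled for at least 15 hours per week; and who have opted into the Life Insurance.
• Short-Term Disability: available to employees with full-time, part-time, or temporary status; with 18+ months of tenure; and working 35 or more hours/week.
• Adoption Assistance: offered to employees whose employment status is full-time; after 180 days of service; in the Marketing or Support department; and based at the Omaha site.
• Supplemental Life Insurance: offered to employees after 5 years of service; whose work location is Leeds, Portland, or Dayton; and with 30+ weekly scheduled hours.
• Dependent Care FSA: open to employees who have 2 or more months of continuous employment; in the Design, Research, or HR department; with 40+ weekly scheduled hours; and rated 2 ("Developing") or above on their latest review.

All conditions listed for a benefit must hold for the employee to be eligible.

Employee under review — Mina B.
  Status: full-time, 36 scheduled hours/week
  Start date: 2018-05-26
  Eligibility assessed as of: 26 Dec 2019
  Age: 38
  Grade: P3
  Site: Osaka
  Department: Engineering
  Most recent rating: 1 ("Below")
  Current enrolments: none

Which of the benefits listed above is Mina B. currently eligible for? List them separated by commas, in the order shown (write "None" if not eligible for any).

Home Office Allowance, Short-Term Disability

Service from 2018-05-26 to 26 Dec 2019: 579 days.
Home Office Allowance — status full-time ✓; service 579 days ≥ 12 months (≈360 days) ✓; grade P3 ≥ P3 ✓ → eligible.
Parking Benefit — service 579 days ≥ 180 days ✓; grade P3 < P4 ✗ → not eligible.
Life Insurance — status full-time ✓; service 579 days < 5 years (≈1825 days) ✗ → not eligible.
Vision Plan — status full-time ✗ (requires part-time, seasonal, or temporary) → not eligible.
Short-Term Disability — status full-time ✓; service 579 days ≥ 18 months (≈540 days) ✓; 36 hrs/wk ≥ 35 ✓ → eligible.
Adoption Assistance — status full-time ✓; service 579 days ≥ 180 days ✓; dept Engineering ✗ → not eligible.
Supplemental Life Insurance — service 579 days < 5 years (≈1825 days) ✗ → not eligible.
Dependent Care FSA — service 579 days ≥ 2 months (≈60 days) ✓; dept Engineering ✗ → not eligible.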